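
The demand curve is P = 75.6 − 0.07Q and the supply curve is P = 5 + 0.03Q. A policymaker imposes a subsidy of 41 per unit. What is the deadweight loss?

8405

Competitive equilibrium: 75.6 − 0.07Q = 5 + 0.03Q → Q* = 706, P* = 26.18.
The subsidy lowers effective supply by 41: P = 0.03Q − 36.
New quantity: 75.6 − 0.07Q = 0.03Q − 36 → Q' = 1116.
Overproduction ΔQ = 1116 − 706 = 410; wedge = subsidy = 41.
DWL = ½ × 410 × 41 = 8405.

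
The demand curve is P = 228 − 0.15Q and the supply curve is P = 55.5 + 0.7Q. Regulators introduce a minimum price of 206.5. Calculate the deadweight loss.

Competitive equilibrium: 228 − 0.15Q = 55.5 + 0.7Q → Q* = 202.9412, P* = 197.5588.
At the floor P = 206.5, quantity demanded = (228 − 206.5)/0.15 = 143.3333.
Sellers' marginal cost at Q' = 143.3333: 55.5 + 0.7·143.3333 = 155.8333.
ΔQ = 202.9412 − 143.3333 = 59.6079; wedge = 206.5 − 155.8333 = 50.6667.
Welfare loss = ½ × 59.6079 × 50.6667 = 1510.07.

1510.07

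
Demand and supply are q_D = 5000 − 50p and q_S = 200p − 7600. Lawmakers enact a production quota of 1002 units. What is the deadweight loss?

27306.05

In inverse form: demand p = 100 − 0.02q, supply p = 38 + 0.005q.
Competitive equilibrium: 100 − 0.02q = 38 + 0.005q → q* = 2480, p* = 50.4.
At q = 1002: demand price = 100 − 0.02·1002 = 79.96; supply price = 38 + 0.005·1002 = 43.01.
Δq = 2480 − 1002 = 1478; wedge = 79.96 − 43.01 = 36.95.
DWL = ½ × 1478 × 36.95 = 27306.05.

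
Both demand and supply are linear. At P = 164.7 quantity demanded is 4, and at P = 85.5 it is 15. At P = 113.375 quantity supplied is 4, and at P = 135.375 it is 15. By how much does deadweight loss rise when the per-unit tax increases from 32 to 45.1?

Demand slope = (85.5 − 164.7)/(15 − 4) = −7.2, so P = 193.5 − 7.2Q.
Supply slope = (135.375 − 113.375)/(15 − 4) = 2, so P = 105.375 + 2Q.
Competitive equilibrium: 193.5 − 7.2Q = 105.375 + 2Q → Q* = 9.5788, P* = 124.5326.
For a per-unit tax t: ΔQ = t/9.2, so DWL = ½·t·(t/9.2) = t²/18.4.
At t = 32: DWL = 55.652. At t = 45.1: DWL = 110.544.
Increase = 110.544 − 55.652 = 54.89.

54.89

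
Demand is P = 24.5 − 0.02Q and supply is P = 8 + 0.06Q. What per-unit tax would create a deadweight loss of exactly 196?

5.6

Competitive equilibrium: 24.5 − 0.02Q = 8 + 0.06Q → Q* = 206.25, P* = 20.375.
A tax t gives ΔQ = t/0.08 and wedge t, so DWL = t²/0.16.
t²/0.16 = 196 → t² = 31.36 → t = 5.6.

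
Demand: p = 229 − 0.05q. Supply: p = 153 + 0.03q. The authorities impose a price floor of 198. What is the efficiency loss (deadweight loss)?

4356

Competitive equilibrium: 229 − 0.05q = 153 + 0.03q → q* = 950, p* = 181.5.
At the floor p = 198, quantity demanded = (229 − 198)/0.05 = 620.
Sellers' marginal cost at q' = 620: 153 + 0.03·620 = 171.6.
Δq = 950 − 620 = 330; wedge = 198 − 171.6 = 26.4.
DWL = ½ × 330 × 26.4 = 4356.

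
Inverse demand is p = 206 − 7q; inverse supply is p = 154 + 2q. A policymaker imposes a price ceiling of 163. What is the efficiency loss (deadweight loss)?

Competitive equilibrium: 206 − 7q = 154 + 2q → q* = 5.7778, p* = 165.5556.
At the ceiling p = 163, quantity supplied = (163 − 154)/2 = 4.5.
Willingness to pay at q' = 4.5: 206 − 7·4.5 = 174.5.
Δq = 5.7778 − 4.5 = 1.2778; wedge = 174.5 − 163 = 11.5.
The triangle = ½ × 1.2778 × 11.5 = 7.35.

7.35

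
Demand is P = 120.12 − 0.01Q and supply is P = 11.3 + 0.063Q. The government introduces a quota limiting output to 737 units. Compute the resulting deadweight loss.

Competitive equilibrium: 120.12 − 0.01Q = 11.3 + 0.063Q → Q* = 1490.68493, P* = 105.21315.
At Q = 737: demand price = 120.12 − 0.01·737 = 112.75; supply price = 11.3 + 0.063·737 = 57.731.
ΔQ = 1490.68493 − 737 = 753.68493; wedge = 112.75 − 57.731 = 55.019.
Deadweight loss = ½ × 753.68493 × 55.019 = 20733.50.

20733.50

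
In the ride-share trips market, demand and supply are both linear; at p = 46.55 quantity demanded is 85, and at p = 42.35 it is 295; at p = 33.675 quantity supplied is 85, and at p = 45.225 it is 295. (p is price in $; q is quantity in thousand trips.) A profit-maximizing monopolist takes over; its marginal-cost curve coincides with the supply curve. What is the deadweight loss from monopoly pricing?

$109.49 thousand

Demand slope = (42.35 − 46.55)/(295 − 85) = −0.02, so p = 48.25 − 0.02q.
Supply slope = (45.225 − 33.675)/(295 − 85) = 0.055, so p = 29 + 0.055q.
Competitive equilibrium: 48.25 − 0.02q = 29 + 0.055q → q* = 256.6667, p* = 43.1167.
Marginal revenue: MR = 48.25 − 0.04q. Set MR = MC: 48.25 − 0.04q = 29 + 0.055q → q_m = 202.6316.
Price p_m = 48.25 − 0.02·202.6316 = 44.1974; MC(q_m) = 29 + 0.055·202.6316 = 40.1447.
Competitive q* = 256.6667, so Δq = 54.0351; wedge = 44.1974 − 40.1447 = 4.0527.
DWL = ½ × 54.0351 × 4.0527 = $109.49 thousand.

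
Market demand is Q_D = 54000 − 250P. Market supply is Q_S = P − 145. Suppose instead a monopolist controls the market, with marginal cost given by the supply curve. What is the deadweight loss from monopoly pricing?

In inverse form: demand P = 216 − 0.004Q, supply P = 145 + Q.
Competitive equilibrium: 216 − 0.004Q = 145 + Q → Q* = 70.7171, P* = 215.7171.
Marginal revenue: MR = 216 − 0.008Q. Set MR = MC: 216 − 0.008Q = 145 + Q → Q_m = 70.4365.
Price P_m = 216 − 0.004·70.4365 = 215.7183; MC(Q_m) = 145 + 1·70.4365 = 215.4365.
Competitive Q* = 70.7171, so ΔQ = 0.2806; wedge = 215.7183 − 215.4365 = 0.2818.
The triangle = ½ × 0.2806 × 0.2818 = 0.04.

0.04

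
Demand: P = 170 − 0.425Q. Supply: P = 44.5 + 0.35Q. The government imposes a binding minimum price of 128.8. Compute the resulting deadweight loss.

1636.90

Competitive equilibrium: 170 − 0.425Q = 44.5 + 0.35Q → Q* = 161.9355, P* = 101.1774.
At the floor P = 128.8, quantity demanded = (170 − 128.8)/0.425 = 96.9412.
Sellers' marginal cost at Q' = 96.9412: 44.5 + 0.35·96.9412 = 78.4294.
ΔQ = 161.9355 − 96.9412 = 64.9943; wedge = 128.8 − 78.4294 = 50.3706.
Deadweight loss = ½ × 64.9943 × 50.3706 = 1636.90.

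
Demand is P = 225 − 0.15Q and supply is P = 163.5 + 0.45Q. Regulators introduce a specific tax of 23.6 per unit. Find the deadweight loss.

464.13

Competitive equilibrium: 225 − 0.15Q = 163.5 + 0.45Q → Q* = 102.5, P* = 209.625.
With the tax, the buyer price exceeds the seller price by 23.6: (225 − 0.15Q) − (163.5 + 0.45Q) = 23.6 → Q' = 63.1667.
ΔQ = 102.5 − 63.1667 = 39.3333; the wedge equals the tax, 23.6.
Deadweight loss = ½ × 39.3333 × 23.6 = 464.13.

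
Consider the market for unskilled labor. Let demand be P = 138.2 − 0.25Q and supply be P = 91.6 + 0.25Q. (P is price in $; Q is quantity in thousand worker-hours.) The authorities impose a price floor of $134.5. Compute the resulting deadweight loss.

Competitive equilibrium: 138.2 − 0.25Q = 91.6 + 0.25Q → Q* = 93.2, P* = 114.9.
At the floor P = 134.5, quantity demanded = (138.2 − 134.5)/0.25 = 14.8.
Sellers' marginal cost at Q' = 14.8: 91.6 + 0.25·14.8 = 95.3.
ΔQ = 93.2 − 14.8 = 78.4; wedge = 134.5 − 95.3 = 39.2.
Welfare loss = ½ × 78.4 × 39.2 = $1536.64 thousand.

$1536.64 thousand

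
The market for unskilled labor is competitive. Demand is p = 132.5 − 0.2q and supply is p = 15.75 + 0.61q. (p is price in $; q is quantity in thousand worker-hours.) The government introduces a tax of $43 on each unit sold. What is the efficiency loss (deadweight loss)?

$1141.36 thousand

Competitive equilibrium: 132.5 − 0.2q = 15.75 + 0.61q → q* = 144.1358, p* = 103.6728.
With the tax, the buyer price exceeds the seller price by 43: (132.5 − 0.2q) − (15.75 + 0.61q) = 43 → q' = 91.0494.
Δq = 144.1358 − 91.0494 = 53.0864; the wedge equals the tax, 43.
Deadweight loss = ½ × 53.0864 × 43 = $1141.36 thousand.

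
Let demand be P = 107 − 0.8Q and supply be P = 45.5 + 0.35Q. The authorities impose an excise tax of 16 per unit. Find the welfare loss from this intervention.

Competitive equilibrium: 107 − 0.8Q = 45.5 + 0.35Q → Q* = 53.4783, P* = 64.2174.
With the tax, the buyer price exceeds the seller price by 16: (107 − 0.8Q) − (45.5 + 0.35Q) = 16 → Q' = 39.5652.
ΔQ = 53.4783 − 39.5652 = 13.9131; the wedge equals the tax, 16.
The triangle = ½ × 13.9131 × 16 = 111.30.

111.30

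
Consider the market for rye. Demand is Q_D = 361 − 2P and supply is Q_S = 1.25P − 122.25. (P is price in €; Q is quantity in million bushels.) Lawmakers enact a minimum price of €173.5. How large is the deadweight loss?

In inverse form: demand P = 180.5 − 0.5Q, supply P = 97.8 + 0.8Q.
Competitive equilibrium: 180.5 − 0.5Q = 97.8 + 0.8Q → Q* = 63.6154, P* = 148.6923.
At the floor P = 173.5, quantity demanded = (180.5 − 173.5)/0.5 = 14.
Sellers' marginal cost at Q' = 14: 97.8 + 0.8·14 = 109.
ΔQ = 63.6154 − 14 = 49.6154; wedge = 173.5 − 109 = 64.5.
DWL = ½ × 49.6154 × 64.5 = €1600.10 million.

€1600.10 million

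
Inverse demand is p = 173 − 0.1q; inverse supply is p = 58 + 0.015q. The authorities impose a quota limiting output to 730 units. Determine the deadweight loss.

Competitive equilibrium: 173 − 0.1q = 58 + 0.015q → q* = 1000, p* = 73.
At q = 730: demand price = 173 − 0.1·730 = 100; supply price = 58 + 0.015·730 = 68.95.
Δq = 1000 − 730 = 270; wedge = 100 − 68.95 = 31.05.
The triangle = ½ × 270 × 31.05 = 4191.75.

4191.75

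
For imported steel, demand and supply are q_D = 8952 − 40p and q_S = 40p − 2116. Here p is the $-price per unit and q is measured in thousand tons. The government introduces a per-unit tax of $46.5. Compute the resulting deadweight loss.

$21622.50 thousand

In inverse form: demand p = 223.8 − 0.025q, supply p = 52.9 + 0.025q.
Competitive equilibrium: 223.8 − 0.025q = 52.9 + 0.025q → q* = 3418, p* = 138.35.
With the tax, the buyer price exceeds the seller price by 46.5: (223.8 − 0.025q) − (52.9 + 0.025q) = 46.5 → q' = 2488.
Δq = 3418 − 2488 = 930; the wedge equals the tax, 46.5.
Welfare loss = ½ × 930 × 46.5 = $21622.50 thousand.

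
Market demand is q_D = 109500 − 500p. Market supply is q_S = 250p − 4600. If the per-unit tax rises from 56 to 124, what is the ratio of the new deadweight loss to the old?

In inverse form: demand p = 219 − 0.002q, supply p = 18.4 + 0.004q.
Competitive equilibrium: 219 − 0.002q = 18.4 + 0.004q → q* = 33433.3333, p* = 152.1333.
For a per-unit tax t: Δq = t/0.006, so DWL = ½·t·(t/0.006) = t²/0.012.
At t = 56: DWL = 261333.333. At t = 124: DWL = 1281333.333.
Ratio = (124/56)² = 4.903.

4.903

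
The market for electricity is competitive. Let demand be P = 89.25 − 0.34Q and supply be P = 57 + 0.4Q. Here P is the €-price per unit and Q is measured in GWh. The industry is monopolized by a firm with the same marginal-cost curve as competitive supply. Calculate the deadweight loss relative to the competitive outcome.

€69.65

Competitive equilibrium: 89.25 − 0.34Q = 57 + 0.4Q → Q* = 43.5811, P* = 74.4324.
Marginal revenue: MR = 89.25 − 0.68Q. Set MR = MC: 89.25 − 0.68Q = 57 + 0.4Q → Q_m = 29.8611.
Price P_m = 89.25 − 0.34·29.8611 = 79.0972; MC(Q_m) = 57 + 0.4·29.8611 = 68.9444.
Competitive Q* = 43.5811, so ΔQ = 13.72; wedge = 79.0972 − 68.9444 = 10.1528.
Deadweight loss = ½ × 13.72 × 10.1528 = €69.65.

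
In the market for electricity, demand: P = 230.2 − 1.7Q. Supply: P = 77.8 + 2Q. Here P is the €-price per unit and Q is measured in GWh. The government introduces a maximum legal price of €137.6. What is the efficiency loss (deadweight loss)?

Competitive equilibrium: 230.2 − 1.7Q = 77.8 + 2Q → Q* = 41.1892, P* = 160.1784.
At the ceiling P = 137.6, quantity supplied = (137.6 − 77.8)/2 = 29.9.
Willingness to pay at Q' = 29.9: 230.2 − 1.7·29.9 = 179.37.
ΔQ = 41.1892 − 29.9 = 11.2892; wedge = 179.37 − 137.6 = 41.77.
The triangle = ½ × 11.2892 × 41.77 = €235.77.

€235.77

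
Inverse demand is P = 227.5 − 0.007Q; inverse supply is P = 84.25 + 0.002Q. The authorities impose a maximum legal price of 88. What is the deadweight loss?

Competitive equilibrium: 227.5 − 0.007Q = 84.25 + 0.002Q → Q* = 15916.6667, P* = 116.0833.
At the ceiling P = 88, quantity supplied = (88 − 84.25)/0.002 = 1875.
Willingness to pay at Q' = 1875: 227.5 − 0.007·1875 = 214.375.
ΔQ = 15916.6667 − 1875 = 14041.6667; wedge = 214.375 − 88 = 126.375.
Deadweight loss = ½ × 14041.6667 × 126.375 = 887257.81.

887257.81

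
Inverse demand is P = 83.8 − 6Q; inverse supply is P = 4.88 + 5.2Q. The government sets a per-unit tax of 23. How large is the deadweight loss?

23.62

Competitive equilibrium: 83.8 − 6Q = 4.88 + 5.2Q → Q* = 7.0464, P* = 41.5214.
With the tax, the buyer price exceeds the seller price by 23: (83.8 − 6Q) − (4.88 + 5.2Q) = 23 → Q' = 4.9929.
ΔQ = 7.0464 − 4.9929 = 2.0535; the wedge equals the tax, 23.
Deadweight loss = ½ × 2.0535 × 23 = 23.62.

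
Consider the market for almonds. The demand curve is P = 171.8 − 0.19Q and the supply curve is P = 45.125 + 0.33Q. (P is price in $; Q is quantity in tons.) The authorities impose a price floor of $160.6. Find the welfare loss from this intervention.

$8865.67

Competitive equilibrium: 171.8 − 0.19Q = 45.125 + 0.33Q → Q* = 243.6058, P* = 125.5149.
At the floor P = 160.6, quantity demanded = (171.8 − 160.6)/0.19 = 58.9474.
Sellers' marginal cost at Q' = 58.9474: 45.125 + 0.33·58.9474 = 64.5776.
ΔQ = 243.6058 − 58.9474 = 184.6584; wedge = 160.6 − 64.5776 = 96.0224.
DWL = ½ × 184.6584 × 96.0224 = $8865.67.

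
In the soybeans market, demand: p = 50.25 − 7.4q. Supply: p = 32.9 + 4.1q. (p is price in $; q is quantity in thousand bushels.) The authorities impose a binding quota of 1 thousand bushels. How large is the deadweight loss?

$1.49 thousand

Competitive equilibrium: 50.25 − 7.4q = 32.9 + 4.1q → q* = 1.5087, p* = 39.0857.
At q = 1: demand price = 50.25 − 7.4·1 = 42.85; supply price = 32.9 + 4.1·1 = 37.
Δq = 1.5087 − 1 = 0.5087; wedge = 42.85 − 37 = 5.85.
Welfare loss = ½ × 0.5087 × 5.85 = $1.49 thousand.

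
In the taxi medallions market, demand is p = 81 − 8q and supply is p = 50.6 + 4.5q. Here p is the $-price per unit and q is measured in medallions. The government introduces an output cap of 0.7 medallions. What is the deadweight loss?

$18.75

Competitive equilibrium: 81 − 8q = 50.6 + 4.5q → q* = 2.432, p* = 61.544.
At q = 0.7: demand price = 81 − 8·0.7 = 75.4; supply price = 50.6 + 4.5·0.7 = 53.75.
Δq = 2.432 − 0.7 = 1.732; wedge = 75.4 − 53.75 = 21.65.
Welfare loss = ½ × 1.732 × 21.65 = $18.75.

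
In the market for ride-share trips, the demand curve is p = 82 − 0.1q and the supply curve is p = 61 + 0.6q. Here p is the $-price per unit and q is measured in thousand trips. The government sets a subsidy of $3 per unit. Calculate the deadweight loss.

Competitive equilibrium: 82 − 0.1q = 61 + 0.6q → q* = 30, p* = 79.
The subsidy lowers effective supply by 3: p = 58 + 0.6q.
New quantity: 82 − 0.1q = 58 + 0.6q → q' = 34.2857.
Overproduction Δq = 34.2857 − 30 = 4.2857; wedge = subsidy = 3.
Deadweight loss = ½ × 4.2857 × 3 = $6.43 thousand.

$6.43 thousand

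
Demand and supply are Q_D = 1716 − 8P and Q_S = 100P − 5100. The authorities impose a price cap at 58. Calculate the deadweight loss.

17633.33

In inverse form: demand P = 214.5 − 0.125Q, supply P = 51 + 0.01Q.
Competitive equilibrium: 214.5 − 0.125Q = 51 + 0.01Q → Q* = 1211.1111, P* = 63.1111.
At the ceiling P = 58, quantity supplied = (58 − 51)/0.01 = 700.
Willingness to pay at Q' = 700: 214.5 − 0.125·700 = 127.
ΔQ = 1211.1111 − 700 = 511.1111; wedge = 127 − 58 = 69.
The triangle = ½ × 511.1111 × 69 = 17633.33.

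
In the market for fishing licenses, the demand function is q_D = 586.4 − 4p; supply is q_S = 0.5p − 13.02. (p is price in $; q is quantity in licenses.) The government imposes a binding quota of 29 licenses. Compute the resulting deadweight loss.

$679.82

In inverse form: demand p = 146.6 − 0.25q, supply p = 26.04 + 2q.
Competitive equilibrium: 146.6 − 0.25q = 26.04 + 2q → q* = 53.5822, p* = 133.2044.
At q = 29: demand price = 146.6 − 0.25·29 = 139.35; supply price = 26.04 + 2·29 = 84.04.
Δq = 53.5822 − 29 = 24.5822; wedge = 139.35 − 84.04 = 55.31.
The triangle = ½ × 24.5822 × 55.31 = $679.82.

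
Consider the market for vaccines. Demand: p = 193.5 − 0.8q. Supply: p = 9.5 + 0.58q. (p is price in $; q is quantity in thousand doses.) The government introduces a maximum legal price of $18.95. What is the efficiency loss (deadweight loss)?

$9451.91 thousand

Competitive equilibrium: 193.5 − 0.8q = 9.5 + 0.58q → q* = 133.33333, p* = 86.83333.
At the ceiling p = 18.95, quantity supplied = (18.95 − 9.5)/0.58 = 16.2931.
Willingness to pay at q' = 16.2931: 193.5 − 0.8·16.2931 = 180.46552.
Δq = 133.33333 − 16.2931 = 117.04023; wedge = 180.46552 − 18.95 = 161.51552.
DWL = ½ × 117.04023 × 161.51552 = $9451.91 thousand.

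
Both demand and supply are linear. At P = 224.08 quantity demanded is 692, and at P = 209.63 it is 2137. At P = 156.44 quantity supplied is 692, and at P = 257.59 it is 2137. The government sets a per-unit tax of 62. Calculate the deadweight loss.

24025

Demand slope = (209.63 − 224.08)/(2137 − 692) = −0.01, so P = 231 − 0.01Q.
Supply slope = (257.59 − 156.44)/(2137 − 692) = 0.07, so P = 108 + 0.07Q.
Competitive equilibrium: 231 − 0.01Q = 108 + 0.07Q → Q* = 1537.5, P* = 215.625.
With the tax, the buyer price exceeds the seller price by 62: (231 − 0.01Q) − (108 + 0.07Q) = 62 → Q' = 762.5.
ΔQ = 1537.5 − 762.5 = 775; the wedge equals the tax, 62.
DWL = ½ × 775 × 62 = 24025.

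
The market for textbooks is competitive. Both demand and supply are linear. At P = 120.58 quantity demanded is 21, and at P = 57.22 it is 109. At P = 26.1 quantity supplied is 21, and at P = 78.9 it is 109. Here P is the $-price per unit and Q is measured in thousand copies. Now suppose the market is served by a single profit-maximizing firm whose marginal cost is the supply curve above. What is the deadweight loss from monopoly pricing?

Demand slope = (57.22 − 120.58)/(109 − 21) = −0.72, so P = 135.7 − 0.72Q.
Supply slope = (78.9 − 26.1)/(109 − 21) = 0.6, so P = 13.5 + 0.6Q.
Competitive equilibrium: 135.7 − 0.72Q = 13.5 + 0.6Q → Q* = 92.5758, P* = 69.0455.
Marginal revenue: MR = 135.7 − 1.44Q. Set MR = MC: 135.7 − 1.44Q = 13.5 + 0.6Q → Q_m = 59.902.
Price P_m = 135.7 − 0.72·59.902 = 92.5706; MC(Q_m) = 13.5 + 0.6·59.902 = 49.4412.
Competitive Q* = 92.5758, so ΔQ = 32.6738; wedge = 92.5706 − 49.4412 = 43.1294.
DWL = ½ × 32.6738 × 43.1294 = $704.60 thousand.

$704.60 thousand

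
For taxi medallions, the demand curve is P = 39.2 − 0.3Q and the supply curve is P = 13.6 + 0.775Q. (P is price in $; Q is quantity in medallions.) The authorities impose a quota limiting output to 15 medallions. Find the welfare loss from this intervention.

Competitive equilibrium: 39.2 − 0.3Q = 13.6 + 0.775Q → Q* = 23.814, P* = 32.0558.
At Q = 15: demand price = 39.2 − 0.3·15 = 34.7; supply price = 13.6 + 0.775·15 = 25.225.
ΔQ = 23.814 − 15 = 8.814; wedge = 34.7 − 25.225 = 9.475.
Deadweight loss = ½ × 8.814 × 9.475 = $41.76.

$41.76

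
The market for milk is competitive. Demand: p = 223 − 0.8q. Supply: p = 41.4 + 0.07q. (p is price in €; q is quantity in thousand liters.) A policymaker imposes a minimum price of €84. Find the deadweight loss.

Competitive equilibrium: 223 − 0.8q = 41.4 + 0.07q → q* = 208.7356, p* = 56.0115.
At the floor p = 84, quantity demanded = (223 − 84)/0.8 = 173.75.
Sellers' marginal cost at q' = 173.75: 41.4 + 0.07·173.75 = 53.5625.
Δq = 208.7356 − 173.75 = 34.9856; wedge = 84 − 53.5625 = 30.4375.
DWL = ½ × 34.9856 × 30.4375 = €532.44 thousand.

€532.44 thousand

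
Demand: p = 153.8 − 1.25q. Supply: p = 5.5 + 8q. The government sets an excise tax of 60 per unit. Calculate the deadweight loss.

Competitive equilibrium: 153.8 − 1.25q = 5.5 + 8q → q* = 16.03243, p* = 133.75946.
With the tax, the buyer price exceeds the seller price by 60: (153.8 − 1.25q) − (5.5 + 8q) = 60 → q' = 9.54595.
Δq = 16.03243 − 9.54595 = 6.48648; the wedge equals the tax, 60.
Deadweight loss = ½ × 6.48648 × 60 = 194.59.

194.59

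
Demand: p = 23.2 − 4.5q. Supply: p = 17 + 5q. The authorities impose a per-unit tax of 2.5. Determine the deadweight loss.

0.33

Competitive equilibrium: 23.2 − 4.5q = 17 + 5q → q* = 0.6526, p* = 20.2632.
With the tax, the buyer price exceeds the seller price by 2.5: (23.2 − 4.5q) − (17 + 5q) = 2.5 → q' = 0.3895.
Δq = 0.6526 − 0.3895 = 0.2631; the wedge equals the tax, 2.5.
DWL = ½ × 0.2631 × 2.5 = 0.33.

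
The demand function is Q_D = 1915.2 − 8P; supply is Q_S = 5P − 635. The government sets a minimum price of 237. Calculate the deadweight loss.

In inverse form: demand P = 239.4 − 0.125Q, supply P = 127 + 0.2Q.
Competitive equilibrium: 239.4 − 0.125Q = 127 + 0.2Q → Q* = 345.8462, P* = 196.1692.
At the floor P = 237, quantity demanded = (239.4 − 237)/0.125 = 19.2.
Sellers' marginal cost at Q' = 19.2: 127 + 0.2·19.2 = 130.84.
ΔQ = 345.8462 − 19.2 = 326.6462; wedge = 237 − 130.84 = 106.16.
Welfare loss = ½ × 326.6462 × 106.16 = 17338.38.

17338.38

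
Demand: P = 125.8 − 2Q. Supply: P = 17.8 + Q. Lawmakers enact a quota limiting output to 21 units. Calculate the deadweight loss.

Competitive equilibrium: 125.8 − 2Q = 17.8 + Q → Q* = 36, P* = 53.8.
At Q = 21: demand price = 125.8 − 2·21 = 83.8; supply price = 17.8 + 1·21 = 38.8.
ΔQ = 36 − 21 = 15; wedge = 83.8 − 38.8 = 45.
DWL = ½ × 15 × 45 = 337.50.

337.50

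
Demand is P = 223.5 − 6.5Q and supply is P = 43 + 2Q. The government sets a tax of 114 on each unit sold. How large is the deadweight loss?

764.47

Competitive equilibrium: 223.5 − 6.5Q = 43 + 2Q → Q* = 21.2353, P* = 85.4706.
With the tax, the buyer price exceeds the seller price by 114: (223.5 − 6.5Q) − (43 + 2Q) = 114 → Q' = 7.8235.
ΔQ = 21.2353 − 7.8235 = 13.4118; the wedge equals the tax, 114.
Welfare loss = ½ × 13.4118 × 114 = 764.47.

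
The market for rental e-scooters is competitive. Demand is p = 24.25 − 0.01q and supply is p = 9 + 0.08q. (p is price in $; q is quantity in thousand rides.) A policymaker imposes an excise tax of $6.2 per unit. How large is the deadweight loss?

$213.56 thousand

Competitive equilibrium: 24.25 − 0.01q = 9 + 0.08q → q* = 169.4444, p* = 22.5556.
With the tax, the buyer price exceeds the seller price by 6.2: (24.25 − 0.01q) − (9 + 0.08q) = 6.2 → q' = 100.5556.
Δq = 169.4444 − 100.5556 = 68.8888; the wedge equals the tax, 6.2.
Welfare loss = ½ × 68.8888 × 6.2 = $213.56 thousand.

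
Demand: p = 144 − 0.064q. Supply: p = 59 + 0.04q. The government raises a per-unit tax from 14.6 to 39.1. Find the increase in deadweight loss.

6325.24

Competitive equilibrium: 144 − 0.064q = 59 + 0.04q → q* = 817.3077, p* = 91.6923.
For a per-unit tax t: Δq = t/0.104, so DWL = ½·t·(t/0.104) = t²/0.208.
At t = 14.6: DWL = 1024.808. At t = 39.1: DWL = 7350.048.
Increase = 7350.048 − 1024.808 = 6325.24.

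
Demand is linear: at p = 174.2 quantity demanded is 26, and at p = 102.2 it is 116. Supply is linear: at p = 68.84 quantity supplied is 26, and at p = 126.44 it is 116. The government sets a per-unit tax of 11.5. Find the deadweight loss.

45.92

Demand slope = (102.2 − 174.2)/(116 − 26) = −0.8, so p = 195 − 0.8q.
Supply slope = (126.44 − 68.84)/(116 − 26) = 0.64, so p = 52.2 + 0.64q.
Competitive equilibrium: 195 − 0.8q = 52.2 + 0.64q → q* = 99.1667, p* = 115.6667.
With the tax, the buyer price exceeds the seller price by 11.5: (195 − 0.8q) − (52.2 + 0.64q) = 11.5 → q' = 91.1806.
Δq = 99.1667 − 91.1806 = 7.9861; the wedge equals the tax, 11.5.
The triangle = ½ × 7.9861 × 11.5 = 45.92.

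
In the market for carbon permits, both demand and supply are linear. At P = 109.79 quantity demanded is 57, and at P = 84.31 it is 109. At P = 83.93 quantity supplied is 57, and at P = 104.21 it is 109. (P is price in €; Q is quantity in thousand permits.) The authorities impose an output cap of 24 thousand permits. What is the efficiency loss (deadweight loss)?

€1712.51 thousand

Demand slope = (84.31 − 109.79)/(109 − 57) = −0.49, so P = 137.72 − 0.49Q.
Supply slope = (104.21 − 83.93)/(109 − 57) = 0.39, so P = 61.7 + 0.39Q.
Competitive equilibrium: 137.72 − 0.49Q = 61.7 + 0.39Q → Q* = 86.3864, P* = 95.3907.
At Q = 24: demand price = 137.72 − 0.49·24 = 125.96; supply price = 61.7 + 0.39·24 = 71.06.
ΔQ = 86.3864 − 24 = 62.3864; wedge = 125.96 − 71.06 = 54.9.
Welfare loss = ½ × 62.3864 × 54.9 = €1712.51 thousand.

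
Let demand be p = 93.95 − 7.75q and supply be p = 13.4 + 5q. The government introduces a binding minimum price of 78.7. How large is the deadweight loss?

Competitive equilibrium: 93.95 − 7.75q = 13.4 + 5q → q* = 6.3176, p* = 44.9882.
At the floor p = 78.7, quantity demanded = (93.95 − 78.7)/7.75 = 1.9677.
Sellers' marginal cost at q' = 1.9677: 13.4 + 5·1.9677 = 23.2385.
Δq = 6.3176 − 1.9677 = 4.3499; wedge = 78.7 − 23.2385 = 55.4615.
The triangle = ½ × 4.3499 × 55.4615 = 120.63.

120.63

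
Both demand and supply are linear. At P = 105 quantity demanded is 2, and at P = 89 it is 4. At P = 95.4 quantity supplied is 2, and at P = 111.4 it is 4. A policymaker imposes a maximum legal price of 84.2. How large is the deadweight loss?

Demand slope = (89 − 105)/(4 − 2) = −8, so P = 121 − 8Q.
Supply slope = (111.4 − 95.4)/(4 − 2) = 8, so P = 79.4 + 8Q.
Competitive equilibrium: 121 − 8Q = 79.4 + 8Q → Q* = 2.6, P* = 100.2.
At the ceiling P = 84.2, quantity supplied = (84.2 − 79.4)/8 = 0.6.
Willingness to pay at Q' = 0.6: 121 − 8·0.6 = 116.2.
ΔQ = 2.6 − 0.6 = 2; wedge = 116.2 − 84.2 = 32.
The triangle = ½ × 2 × 32 = 32.

32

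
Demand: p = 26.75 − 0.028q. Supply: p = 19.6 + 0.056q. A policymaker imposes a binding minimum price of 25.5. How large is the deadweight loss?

Competitive equilibrium: 26.75 − 0.028q = 19.6 + 0.056q → q* = 85.119, p* = 24.3667.
At the floor p = 25.5, quantity demanded = (26.75 − 25.5)/0.028 = 44.6429.
Sellers' marginal cost at q' = 44.6429: 19.6 + 0.056·44.6429 = 22.1.
Δq = 85.119 − 44.6429 = 40.4761; wedge = 25.5 − 22.1 = 3.4.
Deadweight loss = ½ × 40.4761 × 3.4 = 68.81.

68.81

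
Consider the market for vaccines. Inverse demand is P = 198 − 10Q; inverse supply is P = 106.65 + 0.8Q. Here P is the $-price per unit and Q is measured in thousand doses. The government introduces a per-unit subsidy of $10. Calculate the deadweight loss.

Competitive equilibrium: 198 − 10Q = 106.65 + 0.8Q → Q* = 8.4583, P* = 113.4167.
The subsidy lowers effective supply by 10: P = 96.65 + 0.8Q.
New quantity: 198 − 10Q = 96.65 + 0.8Q → Q' = 9.3843.
Overproduction ΔQ = 9.3843 − 8.4583 = 0.926; wedge = subsidy = 10.
The triangle = ½ × 0.926 × 10 = $4.63 thousand.

$4.63 thousand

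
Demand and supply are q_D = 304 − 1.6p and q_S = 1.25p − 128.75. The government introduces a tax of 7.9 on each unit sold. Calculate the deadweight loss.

In inverse form: demand p = 190 − 0.625q, supply p = 103 + 0.8q.
Competitive equilibrium: 190 − 0.625q = 103 + 0.8q → q* = 61.0526, p* = 151.8421.
With the tax, the buyer price exceeds the seller price by 7.9: (190 − 0.625q) − (103 + 0.8q) = 7.9 → q' = 55.5088.
Δq = 61.0526 − 55.5088 = 5.5438; the wedge equals the tax, 7.9.
DWL = ½ × 5.5438 × 7.9 = 21.90.

21.90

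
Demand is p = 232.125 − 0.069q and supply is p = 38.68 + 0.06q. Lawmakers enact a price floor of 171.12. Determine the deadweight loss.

Competitive equilibrium: 232.125 − 0.069q = 38.68 + 0.06q → q* = 1499.5736, p* = 128.6544.
At the floor p = 171.12, quantity demanded = (232.125 − 171.12)/0.069 = 884.1304.
Sellers' marginal cost at q' = 884.1304: 38.68 + 0.06·884.1304 = 91.7278.
Δq = 1499.5736 − 884.1304 = 615.4432; wedge = 171.12 − 91.7278 = 79.3922.
DWL = ½ × 615.4432 × 79.3922 = 24430.69.

24430.69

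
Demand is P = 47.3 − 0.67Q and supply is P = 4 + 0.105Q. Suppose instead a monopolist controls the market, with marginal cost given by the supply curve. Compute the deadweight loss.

Competitive equilibrium: 47.3 − 0.67Q = 4 + 0.105Q → Q* = 55.871, P* = 9.8665.
Marginal revenue: MR = 47.3 − 1.34Q. Set MR = MC: 47.3 − 1.34Q = 4 + 0.105Q → Q_m = 29.9654.
Price P_m = 47.3 − 0.67·29.9654 = 27.2232; MC(Q_m) = 4 + 0.105·29.9654 = 7.1464.
Competitive Q* = 55.871, so ΔQ = 25.9056; wedge = 27.2232 − 7.1464 = 20.0768.
Deadweight loss = ½ × 25.9056 × 20.0768 = 260.05.

260.05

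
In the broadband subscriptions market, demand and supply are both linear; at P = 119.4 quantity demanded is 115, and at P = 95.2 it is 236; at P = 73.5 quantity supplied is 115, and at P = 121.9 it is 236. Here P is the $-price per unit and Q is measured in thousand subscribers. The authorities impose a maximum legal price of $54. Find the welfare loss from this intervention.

Demand slope = (95.2 − 119.4)/(236 − 115) = −0.2, so P = 142.4 − 0.2Q.
Supply slope = (121.9 − 73.5)/(236 − 115) = 0.4, so P = 27.5 + 0.4Q.
Competitive equilibrium: 142.4 − 0.2Q = 27.5 + 0.4Q → Q* = 191.5, P* = 104.1.
At the ceiling P = 54, quantity supplied = (54 − 27.5)/0.4 = 66.25.
Willingness to pay at Q' = 66.25: 142.4 − 0.2·66.25 = 129.15.
ΔQ = 191.5 − 66.25 = 125.25; wedge = 129.15 − 54 = 75.15.
DWL = ½ × 125.25 × 75.15 = $4706.27 thousand.

$4706.27 thousand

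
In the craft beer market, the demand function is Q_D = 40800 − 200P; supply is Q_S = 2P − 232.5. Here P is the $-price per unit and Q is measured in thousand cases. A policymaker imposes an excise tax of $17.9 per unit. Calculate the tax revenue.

$2475.87 thousand

In inverse form: demand P = 204 − 0.005Q, supply P = 116.25 + 0.5Q.
Competitive equilibrium: 204 − 0.005Q = 116.25 + 0.5Q → Q* = 173.7624, P* = 203.1312.
With the tax, the buyer price exceeds the seller price by 17.9: (204 − 0.005Q) − (116.25 + 0.5Q) = 17.9 → Q' = 138.3168.
Tax revenue = 17.9 × 138.3168 = $2475.87 thousand.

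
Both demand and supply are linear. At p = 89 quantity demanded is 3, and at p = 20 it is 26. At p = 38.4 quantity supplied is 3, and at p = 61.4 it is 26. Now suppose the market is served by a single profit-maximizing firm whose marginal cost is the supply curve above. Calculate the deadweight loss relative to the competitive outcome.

89.97

Demand slope = (20 − 89)/(26 − 3) = −3, so p = 98 − 3q.
Supply slope = (61.4 − 38.4)/(26 − 3) = 1, so p = 35.4 + q.
Competitive equilibrium: 98 − 3q = 35.4 + q → q* = 15.65, p* = 51.05.
Marginal revenue: MR = 98 − 6q. Set MR = MC: 98 − 6q = 35.4 + q → q_m = 8.9429.
Price p_m = 98 − 3·8.9429 = 71.1713; MC(q_m) = 35.4 + 1·8.9429 = 44.3429.
Competitive q* = 15.65, so Δq = 6.7071; wedge = 71.1713 − 44.3429 = 26.8284.
The triangle = ½ × 6.7071 × 26.8284 = 89.97.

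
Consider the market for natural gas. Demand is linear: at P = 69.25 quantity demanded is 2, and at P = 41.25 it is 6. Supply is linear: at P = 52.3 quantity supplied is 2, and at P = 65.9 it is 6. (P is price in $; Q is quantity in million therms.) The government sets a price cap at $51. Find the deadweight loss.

Demand slope = (41.25 − 69.25)/(6 − 2) = −7, so P = 83.25 − 7Q.
Supply slope = (65.9 − 52.3)/(6 − 2) = 3.4, so P = 45.5 + 3.4Q.
Competitive equilibrium: 83.25 − 7Q = 45.5 + 3.4Q → Q* = 3.6298, P* = 57.8413.
At the ceiling P = 51, quantity supplied = (51 − 45.5)/3.4 = 1.6176.
Willingness to pay at Q' = 1.6176: 83.25 − 7·1.6176 = 71.9268.
ΔQ = 3.6298 − 1.6176 = 2.0122; wedge = 71.9268 − 51 = 20.9268.
Welfare loss = ½ × 2.0122 × 20.9268 = $21.05 million.

$21.05 million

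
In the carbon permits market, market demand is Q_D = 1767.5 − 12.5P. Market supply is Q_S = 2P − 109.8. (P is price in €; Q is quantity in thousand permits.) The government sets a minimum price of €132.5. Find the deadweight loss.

In inverse form: demand P = 141.4 − 0.08Q, supply P = 54.9 + 0.5Q.
Competitive equilibrium: 141.4 − 0.08Q = 54.9 + 0.5Q → Q* = 149.1379, P* = 129.469.
At the floor P = 132.5, quantity demanded = (141.4 − 132.5)/0.08 = 111.25.
Sellers' marginal cost at Q' = 111.25: 54.9 + 0.5·111.25 = 110.525.
ΔQ = 149.1379 − 111.25 = 37.8879; wedge = 132.5 − 110.525 = 21.975.
DWL = ½ × 37.8879 × 21.975 = €416.29 thousand.

€416.29 thousand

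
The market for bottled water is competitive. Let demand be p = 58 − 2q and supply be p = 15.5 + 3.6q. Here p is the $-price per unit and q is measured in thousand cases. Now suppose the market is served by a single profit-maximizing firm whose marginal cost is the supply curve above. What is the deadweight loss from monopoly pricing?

$11.17 thousand

Competitive equilibrium: 58 − 2q = 15.5 + 3.6q → q* = 7.5893, p* = 42.8214.
Marginal revenue: MR = 58 − 4q. Set MR = MC: 58 − 4q = 15.5 + 3.6q → q_m = 5.5921.
Price p_m = 58 − 2·5.5921 = 46.8158; MC(q_m) = 15.5 + 3.6·5.5921 = 35.6316.
Competitive q* = 7.5893, so Δq = 1.9972; wedge = 46.8158 − 35.6316 = 11.1842.
Deadweight loss = ½ × 1.9972 × 11.1842 = $11.17 thousand.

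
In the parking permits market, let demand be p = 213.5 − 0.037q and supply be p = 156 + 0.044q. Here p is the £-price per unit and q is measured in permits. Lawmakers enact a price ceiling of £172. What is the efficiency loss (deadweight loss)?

Competitive equilibrium: 213.5 − 0.037q = 156 + 0.044q → q* = 709.87654, p* = 187.23457.
At the ceiling p = 172, quantity supplied = (172 − 156)/0.044 = 363.63636.
Willingness to pay at q' = 363.63636: 213.5 − 0.037·363.63636 = 200.04545.
Δq = 709.87654 − 363.63636 = 346.24018; wedge = 200.04545 − 172 = 28.04545.
The triangle = ½ × 346.24018 × 28.04545 = £4855.23.

£4855.23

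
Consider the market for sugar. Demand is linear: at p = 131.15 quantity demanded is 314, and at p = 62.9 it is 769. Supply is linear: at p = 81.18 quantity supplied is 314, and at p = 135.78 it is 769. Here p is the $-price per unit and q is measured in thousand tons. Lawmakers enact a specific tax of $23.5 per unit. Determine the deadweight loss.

$1022.69 thousand

Demand slope = (62.9 − 131.15)/(769 − 314) = −0.15, so p = 178.25 − 0.15q.
Supply slope = (135.78 − 81.18)/(769 − 314) = 0.12, so p = 43.5 + 0.12q.
Competitive equilibrium: 178.25 − 0.15q = 43.5 + 0.12q → q* = 499.0741, p* = 103.3889.
With the tax, the buyer price exceeds the seller price by 23.5: (178.25 − 0.15q) − (43.5 + 0.12q) = 23.5 → q' = 412.037.
Δq = 499.0741 − 412.037 = 87.0371; the wedge equals the tax, 23.5.
DWL = ½ × 87.0371 × 23.5 = $1022.69 thousand.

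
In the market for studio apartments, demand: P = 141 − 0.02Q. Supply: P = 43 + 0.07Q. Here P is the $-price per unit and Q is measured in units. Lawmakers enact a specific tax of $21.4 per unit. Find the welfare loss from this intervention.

Competitive equilibrium: 141 − 0.02Q = 43 + 0.07Q → Q* = 1088.8889, P* = 119.2222.
With the tax, the buyer price exceeds the seller price by 21.4: (141 − 0.02Q) − (43 + 0.07Q) = 21.4 → Q' = 851.1111.
ΔQ = 1088.8889 − 851.1111 = 237.7778; the wedge equals the tax, 21.4.
The triangle = ½ × 237.7778 × 21.4 = $2544.22.

$2544.22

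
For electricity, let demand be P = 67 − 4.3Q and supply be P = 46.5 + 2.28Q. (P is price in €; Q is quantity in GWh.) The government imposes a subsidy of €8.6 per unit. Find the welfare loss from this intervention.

€5.62

Competitive equilibrium: 67 − 4.3Q = 46.5 + 2.28Q → Q* = 3.1155, P* = 53.6033.
The subsidy lowers effective supply by 8.6: P = 37.9 + 2.28Q.
New quantity: 67 − 4.3Q = 37.9 + 2.28Q → Q' = 4.4225.
Overproduction ΔQ = 4.4225 − 3.1155 = 1.307; wedge = subsidy = 8.6.
The triangle = ½ × 1.307 × 8.6 = €5.62.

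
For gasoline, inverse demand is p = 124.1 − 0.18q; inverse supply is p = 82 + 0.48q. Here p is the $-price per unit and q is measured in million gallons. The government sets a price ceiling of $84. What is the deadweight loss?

$1173.05 million

Competitive equilibrium: 124.1 − 0.18q = 82 + 0.48q → q* = 63.7879, p* = 112.6182.
At the ceiling p = 84, quantity supplied = (84 − 82)/0.48 = 4.1667.
Willingness to pay at q' = 4.1667: 124.1 − 0.18·4.1667 = 123.35.
Δq = 63.7879 − 4.1667 = 59.6212; wedge = 123.35 − 84 = 39.35.
Welfare loss = ½ × 59.6212 × 39.35 = $1173.05 million.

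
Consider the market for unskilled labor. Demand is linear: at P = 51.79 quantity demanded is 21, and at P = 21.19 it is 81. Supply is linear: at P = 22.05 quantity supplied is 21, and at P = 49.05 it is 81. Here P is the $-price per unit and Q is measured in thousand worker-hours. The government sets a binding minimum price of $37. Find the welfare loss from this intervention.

$1.88 thousand

Demand slope = (21.19 − 51.79)/(81 − 21) = −0.51, so P = 62.5 − 0.51Q.
Supply slope = (49.05 − 22.05)/(81 − 21) = 0.45, so P = 12.6 + 0.45Q.
Competitive equilibrium: 62.5 − 0.51Q = 12.6 + 0.45Q → Q* = 51.9792, P* = 35.9906.
At the floor P = 37, quantity demanded = (62.5 − 37)/0.51 = 50.
Sellers' marginal cost at Q' = 50: 12.6 + 0.45·50 = 35.1.
ΔQ = 51.9792 − 50 = 1.9792; wedge = 37 − 35.1 = 1.9.
The triangle = ½ × 1.9792 × 1.9 = $1.88 thousand.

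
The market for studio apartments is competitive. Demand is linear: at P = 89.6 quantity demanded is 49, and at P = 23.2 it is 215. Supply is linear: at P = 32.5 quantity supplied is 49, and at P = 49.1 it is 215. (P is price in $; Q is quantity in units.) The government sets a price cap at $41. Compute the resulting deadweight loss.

$213.16

Demand slope = (23.2 − 89.6)/(215 − 49) = −0.4, so P = 109.2 − 0.4Q.
Supply slope = (49.1 − 32.5)/(215 − 49) = 0.1, so P = 27.6 + 0.1Q.
Competitive equilibrium: 109.2 − 0.4Q = 27.6 + 0.1Q → Q* = 163.2, P* = 43.92.
At the ceiling P = 41, quantity supplied = (41 − 27.6)/0.1 = 134.
Willingness to pay at Q' = 134: 109.2 − 0.4·134 = 55.6.
ΔQ = 163.2 − 134 = 29.2; wedge = 55.6 − 41 = 14.6.
DWL = ½ × 29.2 × 14.6 = $213.16.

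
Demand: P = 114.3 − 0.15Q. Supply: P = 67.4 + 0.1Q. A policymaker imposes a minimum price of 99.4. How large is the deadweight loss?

973.88

Competitive equilibrium: 114.3 − 0.15Q = 67.4 + 0.1Q → Q* = 187.6, P* = 86.16.
At the floor P = 99.4, quantity demanded = (114.3 − 99.4)/0.15 = 99.3333.
Sellers' marginal cost at Q' = 99.3333: 67.4 + 0.1·99.3333 = 77.3333.
ΔQ = 187.6 − 99.3333 = 88.2667; wedge = 99.4 − 77.3333 = 22.0667.
Deadweight loss = ½ × 88.2667 × 22.0667 = 973.88.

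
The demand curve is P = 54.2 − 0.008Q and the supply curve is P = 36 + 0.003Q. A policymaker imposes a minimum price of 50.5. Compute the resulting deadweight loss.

Competitive equilibrium: 54.2 − 0.008Q = 36 + 0.003Q → Q* = 1654.5455, P* = 40.9636.
At the floor P = 50.5, quantity demanded = (54.2 − 50.5)/0.008 = 462.5.
Sellers' marginal cost at Q' = 462.5: 36 + 0.003·462.5 = 37.3875.
ΔQ = 1654.5455 − 462.5 = 1192.0455; wedge = 50.5 − 37.3875 = 13.1125.
Deadweight loss = ½ × 1192.0455 × 13.1125 = 7815.35.

7815.35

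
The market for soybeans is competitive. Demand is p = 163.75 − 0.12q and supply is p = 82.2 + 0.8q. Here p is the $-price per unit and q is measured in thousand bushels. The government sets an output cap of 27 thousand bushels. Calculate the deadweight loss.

$1747.84 thousand

Competitive equilibrium: 163.75 − 0.12q = 82.2 + 0.8q → q* = 88.6413, p* = 153.113.
At q = 27: demand price = 163.75 − 0.12·27 = 160.51; supply price = 82.2 + 0.8·27 = 103.8.
Δq = 88.6413 − 27 = 61.6413; wedge = 160.51 − 103.8 = 56.71.
The triangle = ½ × 61.6413 × 56.71 = $1747.84 thousand.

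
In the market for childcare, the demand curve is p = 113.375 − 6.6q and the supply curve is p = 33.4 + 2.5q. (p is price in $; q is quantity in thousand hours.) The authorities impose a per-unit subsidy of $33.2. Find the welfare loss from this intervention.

$60.56 thousand

Competitive equilibrium: 113.375 − 6.6q = 33.4 + 2.5q → q* = 8.7885, p* = 55.3712.
The subsidy lowers effective supply by 33.2: p = 0.2 + 2.5q.
New quantity: 113.375 − 6.6q = 0.2 + 2.5q → q' = 12.4368.
Overproduction Δq = 12.4368 − 8.7885 = 3.6483; wedge = subsidy = 33.2.
Deadweight loss = ½ × 3.6483 × 33.2 = $60.56 thousand.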